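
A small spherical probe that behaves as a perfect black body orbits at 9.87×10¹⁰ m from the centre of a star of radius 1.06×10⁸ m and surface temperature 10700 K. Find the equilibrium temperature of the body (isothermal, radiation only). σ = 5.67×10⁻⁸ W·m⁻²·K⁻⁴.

T ≈ 248 K

The star's surface emits σT_*⁴; at distance d the flux is S = σT_*⁴(R_*/d)².
S = 5.67×10⁻⁸·(10700)⁴·(1.06×10⁸/9.87×10¹⁰)² = 857.2 W/m².
For an isothermal sphere T⁴ = (1−a)S/(4σ) = 3.780×10⁹ K⁴.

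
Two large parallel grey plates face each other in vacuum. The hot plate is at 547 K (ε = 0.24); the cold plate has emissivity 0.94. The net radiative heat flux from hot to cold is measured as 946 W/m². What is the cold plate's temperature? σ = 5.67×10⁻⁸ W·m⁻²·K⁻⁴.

T₂ ≈ 371 K

q = σ(T₁⁴ − T₂⁴)/(1/ε₁ + 1/ε₂ − 1); denominator = 4.230.
T₂⁴ = T₁⁴ − q·(1/ε₁+1/ε₂−1)/σ = 8.953×10¹⁰ − 946·4.230/5.67×10⁻⁸
    = 1.894×10¹⁰ K⁴.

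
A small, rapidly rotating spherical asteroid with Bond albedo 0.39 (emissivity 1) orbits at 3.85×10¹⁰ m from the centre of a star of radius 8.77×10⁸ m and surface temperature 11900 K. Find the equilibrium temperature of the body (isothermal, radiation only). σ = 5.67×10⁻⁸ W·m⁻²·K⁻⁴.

T ≈ 1120 K

The star's surface emits σT_*⁴; at distance d the flux is S = σT_*⁴(R_*/d)².
S = 5.67×10⁻⁸·(11900)⁴·(8.77×10⁸/3.85×10¹⁰)² = 5.900×10⁵ W/m².
For an isothermal sphere T⁴ = (1−a)S/(4σ) = 1.587×10¹² K⁴.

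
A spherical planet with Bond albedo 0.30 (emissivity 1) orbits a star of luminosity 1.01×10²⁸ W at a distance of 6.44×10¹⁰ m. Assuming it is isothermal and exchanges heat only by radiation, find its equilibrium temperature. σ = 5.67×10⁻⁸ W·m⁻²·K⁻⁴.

First find the stellar flux at distance d: S = L/(4πd²) = 1.01×10²⁸/(4π·(6.44×10¹⁰)²) = 1.938×10⁵ W/m².
For an isothermal sphere, absorbed (1−a)S·πr² = emitted σ·4πr²·T⁴, so T⁴ = (1−a)S/(4σ).
T⁴ = 0.700·1.938×10⁵/(4·5.67×10⁻⁸) = 5.981×10¹¹ K⁴.

T ≈ 879 K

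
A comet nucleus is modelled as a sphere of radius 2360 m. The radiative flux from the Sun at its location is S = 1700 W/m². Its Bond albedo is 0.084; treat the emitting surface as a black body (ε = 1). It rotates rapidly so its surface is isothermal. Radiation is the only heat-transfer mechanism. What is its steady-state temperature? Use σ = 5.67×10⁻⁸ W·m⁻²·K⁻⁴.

At equilibrium, absorbed power = emitted power.
Absorbing cross-section = πr² = 1.750×10⁷ m²; emitting surface = 4πr² = 6.999×10⁷ m² (ratio 4).
(1−a)S·A_cross = εσ·A_surf·T⁴  ⇒  T⁴ = (1−a)S/(4σ).
T⁴ = 0.916·1700/(4·5.67×10⁻⁸) = 6.866×10⁹ K⁴.
T = (6.866×10⁹)^(1/4).

T ≈ 288 K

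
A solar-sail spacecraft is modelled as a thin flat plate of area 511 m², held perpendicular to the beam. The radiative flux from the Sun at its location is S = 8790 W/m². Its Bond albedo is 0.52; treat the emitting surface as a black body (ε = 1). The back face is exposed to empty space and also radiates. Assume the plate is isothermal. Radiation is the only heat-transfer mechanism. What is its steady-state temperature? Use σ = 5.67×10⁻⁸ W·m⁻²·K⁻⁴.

T ≈ 439 K

At equilibrium, absorbed power = emitted power.
Absorbing cross-section = A = 511.0 m²; emitting surface = 2A = 1022 m² (ratio 2).
(1−a)S·A_cross = εσ·A_surf·T⁴  ⇒  T⁴ = (1−a)S/(2σ).
T⁴ = 0.480·8790/(2·5.67×10⁻⁸) = 3.721×10¹⁰ K⁴.
T = (3.721×10¹⁰)^(1/4).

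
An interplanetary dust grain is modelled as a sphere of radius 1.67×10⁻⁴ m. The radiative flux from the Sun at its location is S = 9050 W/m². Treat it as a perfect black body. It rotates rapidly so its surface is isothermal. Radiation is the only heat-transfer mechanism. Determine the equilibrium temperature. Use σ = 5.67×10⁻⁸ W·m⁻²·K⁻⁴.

At equilibrium, absorbed power = emitted power.
Absorbing cross-section = πr² = 8.762×10⁻⁸ m²; emitting surface = 4πr² = 3.505×10⁻⁷ m² (ratio 4).
S·A_cross = εσ·A_surf·T⁴  ⇒  T⁴ = S/(4σ).
T⁴ = 1.00·9050/(4·5.67×10⁻⁸) = 3.990×10¹⁰ K⁴.
T = (3.990×10¹⁰)^(1/4).

T ≈ 447 K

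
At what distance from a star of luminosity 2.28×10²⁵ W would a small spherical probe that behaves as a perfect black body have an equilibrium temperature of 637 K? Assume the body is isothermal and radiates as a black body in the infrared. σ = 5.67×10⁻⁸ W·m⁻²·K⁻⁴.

d ≈ 6.97×10⁹ m

For an isothermal black-emitting sphere, (1−a)S·πr² = σ·4πr²·T⁴ ⇒ S = 4σT⁴/(1−a).
S = 4·5.67×10⁻⁸·(637)⁴/1.00 = 37340 W/m².
Flux falls as S = L/(4πd²), so d = √(L/(4πS)) = √(2.28×10²⁵/(4π·37340)).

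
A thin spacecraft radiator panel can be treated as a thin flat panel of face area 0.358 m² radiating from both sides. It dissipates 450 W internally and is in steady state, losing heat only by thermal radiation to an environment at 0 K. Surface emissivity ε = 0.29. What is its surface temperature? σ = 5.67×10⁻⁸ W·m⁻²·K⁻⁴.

T ≈ 442 K

Steady state: internal power = radiated power, P = εσA T⁴.
Radiating area A = 2·0.358 = 0.7160 m².
T⁴ = P/(εσA) = 450/(0.29·5.67×10⁻⁸·0.7160) = 3.822×10¹⁰ K⁴.
T = (3.822×10¹⁰)^(1/4).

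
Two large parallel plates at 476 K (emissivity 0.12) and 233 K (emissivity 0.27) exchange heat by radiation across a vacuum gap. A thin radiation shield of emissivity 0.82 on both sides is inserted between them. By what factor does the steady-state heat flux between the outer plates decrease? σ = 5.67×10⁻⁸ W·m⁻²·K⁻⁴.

Without shield: q₀ = σΔ(T⁴)/(1/ε₁+1/ε₂−1) with denominator 11.04.
With shield the two gaps are in series; the resistances add: (1/ε₁+1/ε_s−1)+(1/ε_s+1/ε₂−1) = 8.553+3.923 = 12.48.
Heat-flux ratio q₀/q = 12.48/11.04.

factor ≈ 1.13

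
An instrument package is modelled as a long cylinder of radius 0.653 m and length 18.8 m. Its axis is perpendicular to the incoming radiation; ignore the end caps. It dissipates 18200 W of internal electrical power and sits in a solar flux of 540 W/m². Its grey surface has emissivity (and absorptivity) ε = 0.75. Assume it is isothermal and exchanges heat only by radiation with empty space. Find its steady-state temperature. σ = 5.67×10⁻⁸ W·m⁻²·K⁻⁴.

T ≈ 304 K

At steady state, absorbed solar power + internal power = radiated power.
Absorbed: α·S·A_cross = 0.75·540·24.55 = 9944 W (cross-section 2rL).
Total input = 9944 + 18200 = 28140 W.
Radiated: εσ·A_surf·T⁴ with A_surf = 2πrL = 77.13 m².
T⁴ = 28140/(0.75·5.67×10⁻⁸·77.13) = 8.580×10⁹ K⁴.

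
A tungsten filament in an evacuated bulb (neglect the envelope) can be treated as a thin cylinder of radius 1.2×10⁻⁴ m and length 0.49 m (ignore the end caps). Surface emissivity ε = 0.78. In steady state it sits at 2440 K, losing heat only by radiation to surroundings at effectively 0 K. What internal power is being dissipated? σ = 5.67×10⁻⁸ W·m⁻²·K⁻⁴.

Steady state: P = εσA T⁴.
A = 2πrL = 3.695×10⁻⁴ m²; T⁴ = (2440)⁴ = 3.545×10¹³ K⁴.
P = 0.78 × 5.67×10⁻⁸ × 3.695×10⁻⁴ × 3.545×10¹³.

P ≈ 579 W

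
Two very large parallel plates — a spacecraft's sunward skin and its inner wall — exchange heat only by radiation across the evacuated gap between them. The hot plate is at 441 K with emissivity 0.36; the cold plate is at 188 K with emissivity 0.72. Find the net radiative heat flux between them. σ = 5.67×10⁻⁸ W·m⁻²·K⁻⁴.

q ≈ 655 W/m²

For two infinite grey parallel plates, q = σ(T₁⁴ − T₂⁴)/(1/ε₁ + 1/ε₂ − 1).
T₁⁴ − T₂⁴ = 3.782×10¹⁰ − 1.249×10⁹ = 3.657×10¹⁰ K⁴.
1/ε₁ + 1/ε₂ − 1 = 2.778 + 1.389 − 1 = 3.167.
q = 5.67×10⁻⁸ × 3.657×10¹⁰ / 3.167.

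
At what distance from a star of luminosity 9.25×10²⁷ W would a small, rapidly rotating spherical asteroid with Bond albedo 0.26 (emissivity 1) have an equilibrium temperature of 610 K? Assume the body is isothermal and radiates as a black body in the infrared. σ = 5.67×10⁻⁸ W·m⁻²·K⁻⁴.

For an isothermal black-emitting sphere, (1−a)S·πr² = σ·4πr²·T⁴ ⇒ S = 4σT⁴/(1−a).
S = 4·5.67×10⁻⁸·(610)⁴/0.740 = 42440 W/m².
Flux falls as S = L/(4πd²), so d = √(L/(4πS)) = √(9.25×10²⁷/(4π·42440)).

d ≈ 1.32×10¹¹ m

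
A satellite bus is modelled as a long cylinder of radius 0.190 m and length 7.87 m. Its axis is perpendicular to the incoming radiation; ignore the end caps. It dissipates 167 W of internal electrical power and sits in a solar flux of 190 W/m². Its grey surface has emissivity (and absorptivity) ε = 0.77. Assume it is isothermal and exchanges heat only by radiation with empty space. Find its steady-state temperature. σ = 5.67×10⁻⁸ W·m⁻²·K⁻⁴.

At steady state, absorbed solar power + internal power = radiated power.
Absorbed: α·S·A_cross = 0.77·190·2.991 = 437.5 W (cross-section 2rL).
Total input = 437.5 + 167 = 604.5 W.
Radiated: εσ·A_surf·T⁴ with A_surf = 2πrL = 9.395 m².
T⁴ = 604.5/(0.77·5.67×10⁻⁸·9.395) = 1.474×10⁹ K⁴.

T ≈ 196 K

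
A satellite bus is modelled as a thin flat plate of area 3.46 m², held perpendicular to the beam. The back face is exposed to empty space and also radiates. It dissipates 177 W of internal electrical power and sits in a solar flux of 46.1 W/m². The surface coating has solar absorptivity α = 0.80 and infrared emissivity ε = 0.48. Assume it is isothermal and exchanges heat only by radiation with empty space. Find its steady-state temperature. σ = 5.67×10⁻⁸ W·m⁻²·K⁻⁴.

T ≈ 201 K

At steady state, absorbed solar power + internal power = radiated power.
Absorbed: α·S·A_cross = 0.80·46.1·3.460 = 127.6 W (cross-section A).
Total input = 127.6 + 177 = 304.6 W.
Radiated: εσ·A_surf·T⁴ with A_surf = 2A = 6.920 m².
T⁴ = 304.6/(0.48·5.67×10⁻⁸·6.920) = 1.617×10⁹ K⁴.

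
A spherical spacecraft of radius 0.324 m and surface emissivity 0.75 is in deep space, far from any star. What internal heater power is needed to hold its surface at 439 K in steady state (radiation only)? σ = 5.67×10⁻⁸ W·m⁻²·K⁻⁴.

P ≈ 2080 W

P = εσ·4πr²·T⁴.
4πr² = 1.319 m²; T⁴ = 3.714×10¹⁰ K⁴.
P = 0.75·5.67×10⁻⁸·1.319·3.714×10¹⁰.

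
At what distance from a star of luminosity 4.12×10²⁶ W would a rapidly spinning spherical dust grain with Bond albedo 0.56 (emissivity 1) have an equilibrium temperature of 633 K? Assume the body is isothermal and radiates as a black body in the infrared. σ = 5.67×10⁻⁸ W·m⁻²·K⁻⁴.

For an isothermal black-emitting sphere, (1−a)S·πr² = σ·4πr²·T⁴ ⇒ S = 4σT⁴/(1−a).
S = 4·5.67×10⁻⁸·(633)⁴/0.440 = 82760 W/m².
Flux falls as S = L/(4πd²), so d = √(L/(4πS)) = √(4.12×10²⁶/(4π·82760)).

d ≈ 1.99×10¹⁰ m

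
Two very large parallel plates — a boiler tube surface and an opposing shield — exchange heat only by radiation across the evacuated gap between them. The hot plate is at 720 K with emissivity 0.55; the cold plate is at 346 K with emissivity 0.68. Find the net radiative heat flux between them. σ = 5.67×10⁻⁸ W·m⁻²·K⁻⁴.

q ≈ 6300 W/m²

For two infinite grey parallel plates, q = σ(T₁⁴ − T₂⁴)/(1/ε₁ + 1/ε₂ − 1).
T₁⁴ − T₂⁴ = 2.687×10¹¹ − 1.433×10¹⁰ = 2.544×10¹¹ K⁴.
1/ε₁ + 1/ε₂ − 1 = 1.818 + 1.471 − 1 = 2.289.
q = 5.67×10⁻⁸ × 2.544×10¹¹ / 2.289.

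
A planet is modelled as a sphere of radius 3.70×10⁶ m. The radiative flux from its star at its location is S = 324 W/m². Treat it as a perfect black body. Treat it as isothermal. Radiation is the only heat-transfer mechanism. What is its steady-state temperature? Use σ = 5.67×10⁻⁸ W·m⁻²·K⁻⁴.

At equilibrium, absorbed power = emitted power.
Absorbing cross-section = πr² = 4.301×10¹³ m²; emitting surface = 4πr² = 1.720×10¹⁴ m² (ratio 4).
S·A_cross = εσ·A_surf·T⁴  ⇒  T⁴ = S/(4σ).
T⁴ = 1.00·324/(4·5.67×10⁻⁸) = 1.429×10⁹ K⁴.
T = (1.429×10⁹)^(1/4).

T ≈ 194 K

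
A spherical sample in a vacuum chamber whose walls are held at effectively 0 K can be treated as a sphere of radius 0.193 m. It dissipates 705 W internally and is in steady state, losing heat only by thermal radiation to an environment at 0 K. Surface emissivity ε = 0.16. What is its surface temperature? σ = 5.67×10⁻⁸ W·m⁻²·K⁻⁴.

Steady state: internal power = radiated power, P = εσA T⁴.
Radiating area A = 4πr² = 0.4681 m².
T⁴ = P/(εσA) = 705/(0.16·5.67×10⁻⁸·0.4681) = 1.660×10¹¹ K⁴.
T = (1.660×10¹¹)^(1/4).

T ≈ 638 K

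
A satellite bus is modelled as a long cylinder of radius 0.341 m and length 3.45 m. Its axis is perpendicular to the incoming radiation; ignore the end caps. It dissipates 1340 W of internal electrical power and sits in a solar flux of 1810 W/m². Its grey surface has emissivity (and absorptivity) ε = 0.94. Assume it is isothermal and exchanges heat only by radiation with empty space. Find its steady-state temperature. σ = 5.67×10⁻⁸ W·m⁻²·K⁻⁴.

T ≈ 341 K

At steady state, absorbed solar power + internal power = radiated power.
Absorbed: α·S·A_cross = 0.94·1810·2.353 = 4003 W (cross-section 2rL).
Total input = 4003 + 1340 = 5343 W.
Radiated: εσ·A_surf·T⁴ with A_surf = 2πrL = 7.392 m².
T⁴ = 5343/(0.94·5.67×10⁻⁸·7.392) = 1.356×10¹⁰ K⁴.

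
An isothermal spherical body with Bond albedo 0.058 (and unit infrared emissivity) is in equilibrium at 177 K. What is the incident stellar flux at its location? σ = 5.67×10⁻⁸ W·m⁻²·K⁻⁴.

S ≈ 236 W/m²

(1−a)S·πr² = σ·4πr²·T⁴ ⇒ S = 4σT⁴/(1−a).
S = 4·5.67×10⁻⁸·9.815×10⁸/0.942.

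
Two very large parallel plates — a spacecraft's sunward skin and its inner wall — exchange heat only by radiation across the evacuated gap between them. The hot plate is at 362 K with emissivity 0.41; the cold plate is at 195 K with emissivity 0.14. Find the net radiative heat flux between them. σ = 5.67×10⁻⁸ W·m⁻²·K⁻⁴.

For two infinite grey parallel plates, q = σ(T₁⁴ − T₂⁴)/(1/ε₁ + 1/ε₂ − 1).
T₁⁴ − T₂⁴ = 1.717×10¹⁰ − 1.446×10⁹ = 1.573×10¹⁰ K⁴.
1/ε₁ + 1/ε₂ − 1 = 2.439 + 7.143 − 1 = 8.582.
q = 5.67×10⁻⁸ × 1.573×10¹⁰ / 8.582.

q ≈ 104 W/m²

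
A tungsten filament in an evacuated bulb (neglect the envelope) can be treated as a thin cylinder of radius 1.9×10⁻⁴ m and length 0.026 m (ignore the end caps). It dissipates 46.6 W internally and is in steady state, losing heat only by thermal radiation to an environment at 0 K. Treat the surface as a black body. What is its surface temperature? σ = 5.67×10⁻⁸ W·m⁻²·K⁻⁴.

T ≈ 2270 K

Steady state: internal power = radiated power, P = εσA T⁴.
Radiating area A = 2πrL = 3.104×10⁻⁵ m².
T⁴ = P/(εσA) = 46.6/(1.0·5.67×10⁻⁸·3.104×10⁻⁵) = 2.648×10¹³ K⁴.
T = (2.648×10¹³)^(1/4).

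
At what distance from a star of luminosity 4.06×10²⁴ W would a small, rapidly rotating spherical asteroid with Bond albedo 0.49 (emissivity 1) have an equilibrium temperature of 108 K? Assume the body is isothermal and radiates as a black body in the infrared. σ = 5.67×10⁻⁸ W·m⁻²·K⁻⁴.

d ≈ 7.31×10¹⁰ m

For an isothermal black-emitting sphere, (1−a)S·πr² = σ·4πr²·T⁴ ⇒ S = 4σT⁴/(1−a).
S = 4·5.67×10⁻⁸·(108)⁴/0.510 = 60.50 W/m².
Flux falls as S = L/(4πd²), so d = √(L/(4πS)) = √(4.06×10²⁴/(4π·60.50)).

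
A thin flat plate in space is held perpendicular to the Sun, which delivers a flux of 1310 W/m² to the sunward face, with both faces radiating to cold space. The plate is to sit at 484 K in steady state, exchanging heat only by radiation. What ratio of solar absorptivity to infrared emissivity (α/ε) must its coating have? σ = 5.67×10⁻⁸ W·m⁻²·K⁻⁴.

α/ε ≈ 4.75

Balance: αS·A = εσ·2A·T⁴ ⇒ α/ε = 2σT⁴/S.
α/ε = 2·5.67×10⁻⁸·(484)⁴/1310 = 2·5.67×10⁻⁸·5.488×10¹⁰/1310.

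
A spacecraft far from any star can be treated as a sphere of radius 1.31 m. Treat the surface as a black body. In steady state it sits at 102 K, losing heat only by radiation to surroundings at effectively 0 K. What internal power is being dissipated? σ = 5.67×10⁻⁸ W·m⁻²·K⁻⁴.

P ≈ 132 W

Steady state: P = εσA T⁴.
A = 4πr² = 21.57 m²; T⁴ = (102)⁴ = 1.082×10⁸ K⁴.
P = 1.0 × 5.67×10⁻⁸ × 21.57 × 1.082×10⁸.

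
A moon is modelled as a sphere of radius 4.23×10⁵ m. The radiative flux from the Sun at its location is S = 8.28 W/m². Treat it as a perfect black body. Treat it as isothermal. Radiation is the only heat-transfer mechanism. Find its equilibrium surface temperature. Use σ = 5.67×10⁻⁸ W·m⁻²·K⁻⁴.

T ≈ 77.7 K

At equilibrium, absorbed power = emitted power.
Absorbing cross-section = πr² = 5.621×10¹¹ m²; emitting surface = 4πr² = 2.248×10¹² m² (ratio 4).
S·A_cross = εσ·A_surf·T⁴  ⇒  T⁴ = S/(4σ).
T⁴ = 1.00·8.28/(4·5.67×10⁻⁸) = 3.651×10⁷ K⁴.
T = (3.651×10⁷)^(1/4).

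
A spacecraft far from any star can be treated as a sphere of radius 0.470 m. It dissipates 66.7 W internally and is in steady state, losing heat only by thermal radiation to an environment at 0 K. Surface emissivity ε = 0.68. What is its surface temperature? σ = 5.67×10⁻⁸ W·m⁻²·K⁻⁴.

T ≈ 158 K

Steady state: internal power = radiated power, P = εσA T⁴.
Radiating area A = 4πr² = 2.776 m².
T⁴ = P/(εσA) = 66.7/(0.68·5.67×10⁻⁸·2.776) = 6.232×10⁸ K⁴.
T = (6.232×10⁸)^(1/4).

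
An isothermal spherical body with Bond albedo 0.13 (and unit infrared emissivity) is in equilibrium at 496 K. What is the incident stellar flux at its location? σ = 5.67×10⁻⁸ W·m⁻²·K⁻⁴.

(1−a)S·πr² = σ·4πr²·T⁴ ⇒ S = 4σT⁴/(1−a).
S = 4·5.67×10⁻⁸·6.052×10¹⁰/0.870.

S ≈ 15800 W/m²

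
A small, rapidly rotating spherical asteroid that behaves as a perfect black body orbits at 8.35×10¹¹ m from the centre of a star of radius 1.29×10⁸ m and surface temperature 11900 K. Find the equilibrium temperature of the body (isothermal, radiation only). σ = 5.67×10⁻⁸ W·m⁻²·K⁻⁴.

T ≈ 105 K

The star's surface emits σT_*⁴; at distance d the flux is S = σT_*⁴(R_*/d)².
S = 5.67×10⁻⁸·(11900)⁴·(1.29×10⁸/8.35×10¹¹)² = 27.14 W/m².
For an isothermal sphere T⁴ = (1−a)S/(4σ) = 1.197×10⁸ K⁴.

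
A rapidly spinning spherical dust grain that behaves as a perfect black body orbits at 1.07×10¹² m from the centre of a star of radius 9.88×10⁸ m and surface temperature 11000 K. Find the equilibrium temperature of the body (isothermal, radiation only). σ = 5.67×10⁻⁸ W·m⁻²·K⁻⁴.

T ≈ 236 K

The star's surface emits σT_*⁴; at distance d the flux is S = σT_*⁴(R_*/d)².
S = 5.67×10⁻⁸·(11000)⁴·(9.88×10⁸/1.07×10¹²)² = 707.8 W/m².
For an isothermal sphere T⁴ = (1−a)S/(4σ) = 3.121×10⁹ K⁴.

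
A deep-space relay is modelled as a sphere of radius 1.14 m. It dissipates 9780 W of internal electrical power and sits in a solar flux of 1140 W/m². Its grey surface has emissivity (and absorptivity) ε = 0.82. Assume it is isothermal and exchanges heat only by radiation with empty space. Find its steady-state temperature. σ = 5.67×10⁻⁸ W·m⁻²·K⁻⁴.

At steady state, absorbed solar power + internal power = radiated power.
Absorbed: α·S·A_cross = 0.82·1140·4.083 = 3817 W (cross-section πr²).
Total input = 3817 + 9780 = 13600 W.
Radiated: εσ·A_surf·T⁴ with A_surf = 4πr² = 16.33 m².
T⁴ = 13600/(0.82·5.67×10⁻⁸·16.33) = 1.791×10¹⁰ K⁴.

T ≈ 366 K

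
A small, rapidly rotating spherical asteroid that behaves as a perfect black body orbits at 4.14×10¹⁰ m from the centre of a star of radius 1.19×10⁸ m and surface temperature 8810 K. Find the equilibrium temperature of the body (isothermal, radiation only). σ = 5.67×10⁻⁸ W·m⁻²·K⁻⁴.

The star's surface emits σT_*⁴; at distance d the flux is S = σT_*⁴(R_*/d)².
S = 5.67×10⁻⁸·(8810)⁴·(1.19×10⁸/4.14×10¹⁰)² = 2822 W/m².
For an isothermal sphere T⁴ = (1−a)S/(4σ) = 1.244×10¹⁰ K⁴.

T ≈ 334 K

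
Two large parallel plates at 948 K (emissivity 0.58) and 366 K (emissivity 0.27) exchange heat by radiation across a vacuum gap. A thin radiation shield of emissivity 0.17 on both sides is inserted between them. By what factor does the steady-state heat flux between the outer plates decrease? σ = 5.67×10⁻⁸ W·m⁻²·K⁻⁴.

Without shield: q₀ = σΔ(T⁴)/(1/ε₁+1/ε₂−1) with denominator 4.428.
With shield the two gaps are in series; the resistances add: (1/ε₁+1/ε_s−1)+(1/ε_s+1/ε₂−1) = 6.606+8.586 = 15.19.
Heat-flux ratio q₀/q = 15.19/4.428.

factor ≈ 3.43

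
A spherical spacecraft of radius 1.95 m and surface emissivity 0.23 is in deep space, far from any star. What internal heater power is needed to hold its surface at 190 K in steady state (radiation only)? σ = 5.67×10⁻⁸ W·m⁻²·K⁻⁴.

P ≈ 812 W

P = εσ·4πr²·T⁴.
4πr² = 47.78 m²; T⁴ = 1.303×10⁹ K⁴.
P = 0.23·5.67×10⁻⁸·47.78·1.303×10⁹.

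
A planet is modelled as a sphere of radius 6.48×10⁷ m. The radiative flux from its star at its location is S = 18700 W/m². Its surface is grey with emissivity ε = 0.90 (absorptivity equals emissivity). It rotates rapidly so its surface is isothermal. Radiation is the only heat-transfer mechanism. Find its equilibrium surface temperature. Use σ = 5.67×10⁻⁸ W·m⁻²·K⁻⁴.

T ≈ 536 K

At equilibrium, absorbed power = emitted power.
Absorbing cross-section = πr² = 1.319×10¹⁶ m²; emitting surface = 4πr² = 5.277×10¹⁶ m² (ratio 4).
εS·A_cross = εσ·A_surf·T⁴  ⇒  T⁴ = S/(4σ)   (ε cancels).
T⁴ = 18700/(4·5.67×10⁻⁸) = 8.245×10¹⁰ K⁴.
T = (8.245×10¹⁰)^(1/4).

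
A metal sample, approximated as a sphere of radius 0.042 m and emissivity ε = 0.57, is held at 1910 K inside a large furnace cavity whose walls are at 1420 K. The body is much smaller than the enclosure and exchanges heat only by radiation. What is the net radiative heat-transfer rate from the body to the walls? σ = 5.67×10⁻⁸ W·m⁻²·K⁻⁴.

For a small grey body in a large enclosure: P_net = εσA(T_body⁴ − T_wall⁴).
A = 4πr² = 0.02217 m²; T_body⁴ − T_wall⁴ = 1.331×10¹³ − 4.066×10¹² = 9.243×10¹² K⁴.
|P_net| = 0.57·5.67×10⁻⁸·0.02217·9.243×10¹².

P_net ≈ 6620 W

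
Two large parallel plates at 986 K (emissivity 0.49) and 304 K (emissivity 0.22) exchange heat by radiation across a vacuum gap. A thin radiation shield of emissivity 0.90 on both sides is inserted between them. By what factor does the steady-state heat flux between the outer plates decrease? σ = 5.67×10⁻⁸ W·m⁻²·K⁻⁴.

Without shield: q₀ = σΔ(T⁴)/(1/ε₁+1/ε₂−1) with denominator 5.586.
With shield the two gaps are in series; the resistances add: (1/ε₁+1/ε_s−1)+(1/ε_s+1/ε₂−1) = 2.152+4.657 = 6.808.
Heat-flux ratio q₀/q = 6.808/5.586.

factor ≈ 1.22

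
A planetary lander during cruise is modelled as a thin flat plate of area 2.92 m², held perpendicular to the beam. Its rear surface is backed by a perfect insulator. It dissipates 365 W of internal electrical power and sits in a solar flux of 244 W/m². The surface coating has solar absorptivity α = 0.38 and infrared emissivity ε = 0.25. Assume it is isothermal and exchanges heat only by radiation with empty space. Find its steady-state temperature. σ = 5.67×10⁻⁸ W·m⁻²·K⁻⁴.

At steady state, absorbed solar power + internal power = radiated power.
Absorbed: α·S·A_cross = 0.38·244·2.920 = 270.7 W (cross-section A).
Total input = 270.7 + 365 = 635.7 W.
Radiated: εσ·A_surf·T⁴ with A_surf = A = 2.920 m².
T⁴ = 635.7/(0.25·5.67×10⁻⁸·2.920) = 1.536×10¹⁰ K⁴.

T ≈ 352 K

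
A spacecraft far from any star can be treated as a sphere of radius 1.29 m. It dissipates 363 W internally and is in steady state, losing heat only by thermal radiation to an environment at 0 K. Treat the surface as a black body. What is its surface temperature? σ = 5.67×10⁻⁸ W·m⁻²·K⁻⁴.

Steady state: internal power = radiated power, P = εσA T⁴.
Radiating area A = 4πr² = 20.91 m².
T⁴ = P/(εσA) = 363/(1.0·5.67×10⁻⁸·20.91) = 3.062×10⁸ K⁴.
T = (3.062×10⁸)^(1/4).

T ≈ 132 K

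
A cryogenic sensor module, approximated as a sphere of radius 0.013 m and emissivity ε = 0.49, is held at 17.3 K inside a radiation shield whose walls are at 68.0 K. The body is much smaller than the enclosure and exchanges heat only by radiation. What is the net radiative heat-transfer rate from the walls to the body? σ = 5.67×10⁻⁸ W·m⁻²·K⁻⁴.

P_net ≈ 0.00126 W

For a small grey body in a large enclosure: P_net = εσA(T_body⁴ − T_wall⁴).
A = 4πr² = 0.002124 m²; T_body⁴ − T_wall⁴ = 89570 − 2.138×10⁷ = -2.129×10⁷ K⁴.
|P_net| = 0.49·5.67×10⁻⁸·0.002124·2.129×10⁷.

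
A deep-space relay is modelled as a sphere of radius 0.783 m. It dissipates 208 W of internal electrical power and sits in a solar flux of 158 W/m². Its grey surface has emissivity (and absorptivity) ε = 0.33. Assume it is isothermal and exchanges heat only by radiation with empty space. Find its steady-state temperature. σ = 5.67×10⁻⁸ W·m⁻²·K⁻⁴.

T ≈ 215 K

At steady state, absorbed solar power + internal power = radiated power.
Absorbed: α·S·A_cross = 0.33·158·1.926 = 100.4 W (cross-section πr²).
Total input = 100.4 + 208 = 308.4 W.
Radiated: εσ·A_surf·T⁴ with A_surf = 4πr² = 7.704 m².
T⁴ = 308.4/(0.33·5.67×10⁻⁸·7.704) = 2.140×10⁹ K⁴.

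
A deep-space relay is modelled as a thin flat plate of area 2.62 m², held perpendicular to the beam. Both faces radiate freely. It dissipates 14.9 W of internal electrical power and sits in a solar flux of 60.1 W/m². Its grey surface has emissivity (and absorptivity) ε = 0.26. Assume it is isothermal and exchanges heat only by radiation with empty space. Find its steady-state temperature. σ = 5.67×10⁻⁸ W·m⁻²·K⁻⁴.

T ≈ 164 K

At steady state, absorbed solar power + internal power = radiated power.
Absorbed: α·S·A_cross = 0.26·60.1·2.620 = 40.94 W (cross-section A).
Total input = 40.94 + 14.9 = 55.84 W.
Radiated: εσ·A_surf·T⁴ with A_surf = 2A = 5.240 m².
T⁴ = 55.84/(0.26·5.67×10⁻⁸·5.240) = 7.229×10⁸ K⁴.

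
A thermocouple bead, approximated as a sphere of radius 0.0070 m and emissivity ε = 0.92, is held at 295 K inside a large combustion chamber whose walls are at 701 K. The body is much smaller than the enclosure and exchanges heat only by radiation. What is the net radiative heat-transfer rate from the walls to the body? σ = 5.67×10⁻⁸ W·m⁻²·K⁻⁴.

For a small grey body in a large enclosure: P_net = εσA(T_body⁴ − T_wall⁴).
A = 4πr² = 6.158×10⁻⁴ m²; T_body⁴ − T_wall⁴ = 7.573×10⁹ − 2.415×10¹¹ = -2.339×10¹¹ K⁴.
|P_net| = 0.92·5.67×10⁻⁸·6.158×10⁻⁴·2.339×10¹¹.

P_net ≈ 7.51 W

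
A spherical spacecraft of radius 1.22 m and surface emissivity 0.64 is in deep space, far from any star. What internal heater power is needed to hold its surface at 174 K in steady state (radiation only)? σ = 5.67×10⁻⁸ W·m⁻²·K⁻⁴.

P = εσ·4πr²·T⁴.
4πr² = 18.70 m²; T⁴ = 9.166×10⁸ K⁴.
P = 0.64·5.67×10⁻⁸·18.70·9.166×10⁸.

P ≈ 622 W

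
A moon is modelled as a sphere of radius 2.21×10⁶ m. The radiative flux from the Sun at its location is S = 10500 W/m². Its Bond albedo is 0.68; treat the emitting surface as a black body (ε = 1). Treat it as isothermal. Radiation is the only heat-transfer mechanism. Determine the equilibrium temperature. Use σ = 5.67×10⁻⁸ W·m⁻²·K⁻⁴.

T ≈ 349 K

At equilibrium, absorbed power = emitted power.
Absorbing cross-section = πr² = 1.534×10¹³ m²; emitting surface = 4πr² = 6.138×10¹³ m² (ratio 4).
(1−a)S·A_cross = εσ·A_surf·T⁴  ⇒  T⁴ = (1−a)S/(4σ).
T⁴ = 0.320·10500/(4·5.67×10⁻⁸) = 1.481×10¹⁰ K⁴.
T = (1.481×10¹⁰)^(1/4).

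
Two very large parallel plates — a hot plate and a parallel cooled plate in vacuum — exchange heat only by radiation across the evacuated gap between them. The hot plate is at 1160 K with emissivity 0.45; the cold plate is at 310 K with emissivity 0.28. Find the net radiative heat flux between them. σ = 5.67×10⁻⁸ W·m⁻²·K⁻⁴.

q ≈ 21300 W/m²

For two infinite grey parallel plates, q = σ(T₁⁴ − T₂⁴)/(1/ε₁ + 1/ε₂ − 1).
T₁⁴ − T₂⁴ = 1.811×10¹² − 9.235×10⁹ = 1.801×10¹² K⁴.
1/ε₁ + 1/ε₂ − 1 = 2.222 + 3.571 − 1 = 4.794.
q = 5.67×10⁻⁸ × 1.801×10¹² / 4.794.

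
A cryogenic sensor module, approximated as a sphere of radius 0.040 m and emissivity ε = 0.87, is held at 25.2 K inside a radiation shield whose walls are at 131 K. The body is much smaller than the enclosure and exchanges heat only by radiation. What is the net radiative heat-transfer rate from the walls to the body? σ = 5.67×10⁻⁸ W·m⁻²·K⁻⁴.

P_net ≈ 0.292 W

For a small grey body in a large enclosure: P_net = εσA(T_body⁴ − T_wall⁴).
A = 4πr² = 0.02011 m²; T_body⁴ − T_wall⁴ = 4.033×10⁵ − 2.945×10⁸ = -2.941×10⁸ K⁴.
|P_net| = 0.87·5.67×10⁻⁸·0.02011·2.941×10⁸.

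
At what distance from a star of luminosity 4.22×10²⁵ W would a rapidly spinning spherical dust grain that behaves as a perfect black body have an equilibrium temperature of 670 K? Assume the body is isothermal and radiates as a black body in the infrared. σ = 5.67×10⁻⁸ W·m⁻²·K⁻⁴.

d ≈ 8.57×10⁹ m

For an isothermal black-emitting sphere, (1−a)S·πr² = σ·4πr²·T⁴ ⇒ S = 4σT⁴/(1−a).
S = 4·5.67×10⁻⁸·(670)⁴/1.00 = 45700 W/m².
Flux falls as S = L/(4πd²), so d = √(L/(4πS)) = √(4.22×10²⁵/(4π·45700)).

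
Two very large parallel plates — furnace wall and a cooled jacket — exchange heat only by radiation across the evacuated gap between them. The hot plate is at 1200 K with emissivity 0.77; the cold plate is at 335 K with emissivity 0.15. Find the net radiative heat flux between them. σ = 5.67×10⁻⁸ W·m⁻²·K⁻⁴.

q ≈ 16800 W/m²

For two infinite grey parallel plates, q = σ(T₁⁴ − T₂⁴)/(1/ε₁ + 1/ε₂ − 1).
T₁⁴ − T₂⁴ = 2.074×10¹² − 1.259×10¹⁰ = 2.061×10¹² K⁴.
1/ε₁ + 1/ε₂ − 1 = 1.299 + 6.667 − 1 = 6.965.
q = 5.67×10⁻⁸ × 2.061×10¹² / 6.965.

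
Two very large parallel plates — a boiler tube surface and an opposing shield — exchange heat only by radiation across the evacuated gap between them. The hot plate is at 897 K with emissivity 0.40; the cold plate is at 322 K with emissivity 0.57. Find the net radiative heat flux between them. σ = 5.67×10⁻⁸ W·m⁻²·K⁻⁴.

q ≈ 11100 W/m²

For two infinite grey parallel plates, q = σ(T₁⁴ − T₂⁴)/(1/ε₁ + 1/ε₂ − 1).
T₁⁴ − T₂⁴ = 6.474×10¹¹ − 1.075×10¹⁰ = 6.366×10¹¹ K⁴.
1/ε₁ + 1/ε₂ − 1 = 2.500 + 1.754 − 1 = 3.254.
q = 5.67×10⁻⁸ × 6.366×10¹¹ / 3.254.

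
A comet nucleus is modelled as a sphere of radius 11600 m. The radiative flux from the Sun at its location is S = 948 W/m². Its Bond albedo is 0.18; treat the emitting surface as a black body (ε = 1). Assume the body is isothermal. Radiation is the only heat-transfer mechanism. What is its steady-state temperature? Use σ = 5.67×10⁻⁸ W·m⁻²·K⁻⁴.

At equilibrium, absorbed power = emitted power.
Absorbing cross-section = πr² = 4.227×10⁸ m²; emitting surface = 4πr² = 1.691×10⁹ m² (ratio 4).
(1−a)S·A_cross = εσ·A_surf·T⁴  ⇒  T⁴ = (1−a)S/(4σ).
T⁴ = 0.820·948/(4·5.67×10⁻⁸) = 3.428×10⁹ K⁴.
T = (3.428×10⁹)^(1/4).

T ≈ 242 K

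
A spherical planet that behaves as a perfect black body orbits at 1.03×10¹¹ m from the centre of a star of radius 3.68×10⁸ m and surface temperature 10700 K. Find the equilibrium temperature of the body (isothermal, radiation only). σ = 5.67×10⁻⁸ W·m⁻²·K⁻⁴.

T ≈ 452 K

The star's surface emits σT_*⁴; at distance d the flux is S = σT_*⁴(R_*/d)².
S = 5.67×10⁻⁸·(10700)⁴·(3.68×10⁸/1.03×10¹¹)² = 9487 W/m².
For an isothermal sphere T⁴ = (1−a)S/(4σ) = 4.183×10¹⁰ K⁴.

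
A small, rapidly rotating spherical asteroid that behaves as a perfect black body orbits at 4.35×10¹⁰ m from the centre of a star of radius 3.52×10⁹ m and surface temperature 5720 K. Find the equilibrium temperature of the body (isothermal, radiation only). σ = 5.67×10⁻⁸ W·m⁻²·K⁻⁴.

The star's surface emits σT_*⁴; at distance d the flux is S = σT_*⁴(R_*/d)².
S = 5.67×10⁻⁸·(5720)⁴·(3.52×10⁹/4.35×10¹⁰)² = 3.974×10⁵ W/m².
For an isothermal sphere T⁴ = (1−a)S/(4σ) = 1.752×10¹² K⁴.

T ≈ 1150 K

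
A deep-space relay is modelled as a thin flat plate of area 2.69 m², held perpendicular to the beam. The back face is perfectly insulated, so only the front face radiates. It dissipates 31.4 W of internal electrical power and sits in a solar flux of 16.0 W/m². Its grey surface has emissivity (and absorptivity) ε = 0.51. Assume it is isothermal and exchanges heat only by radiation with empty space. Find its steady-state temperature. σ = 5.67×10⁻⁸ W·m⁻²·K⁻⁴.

T ≈ 162 K

At steady state, absorbed solar power + internal power = radiated power.
Absorbed: α·S·A_cross = 0.51·16.0·2.690 = 21.95 W (cross-section A).
Total input = 21.95 + 31.4 = 53.35 W.
Radiated: εσ·A_surf·T⁴ with A_surf = A = 2.690 m².
T⁴ = 53.35/(0.51·5.67×10⁻⁸·2.690) = 6.859×10⁸ K⁴.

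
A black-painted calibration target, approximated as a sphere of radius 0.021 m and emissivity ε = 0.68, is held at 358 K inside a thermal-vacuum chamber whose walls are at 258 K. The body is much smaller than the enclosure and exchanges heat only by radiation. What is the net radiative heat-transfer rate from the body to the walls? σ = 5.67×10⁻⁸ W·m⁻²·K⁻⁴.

For a small grey body in a large enclosure: P_net = εσA(T_body⁴ − T_wall⁴).
A = 4πr² = 0.005542 m²; T_body⁴ − T_wall⁴ = 1.643×10¹⁰ − 4.431×10⁹ = 1.200×10¹⁰ K⁴.
|P_net| = 0.68·5.67×10⁻⁸·0.005542·1.200×10¹⁰.

P_net ≈ 2.56 W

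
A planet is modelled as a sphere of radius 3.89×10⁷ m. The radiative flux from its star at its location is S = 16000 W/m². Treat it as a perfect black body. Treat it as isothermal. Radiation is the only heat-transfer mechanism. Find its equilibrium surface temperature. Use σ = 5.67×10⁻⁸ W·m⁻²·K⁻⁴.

T ≈ 515 K

At equilibrium, absorbed power = emitted power.
Absorbing cross-section = πr² = 4.754×10¹⁵ m²; emitting surface = 4πr² = 1.902×10¹⁶ m² (ratio 4).
S·A_cross = εσ·A_surf·T⁴  ⇒  T⁴ = S/(4σ).
T⁴ = 1.00·16000/(4·5.67×10⁻⁸) = 7.055×10¹⁰ K⁴.
T = (7.055×10¹⁰)^(1/4).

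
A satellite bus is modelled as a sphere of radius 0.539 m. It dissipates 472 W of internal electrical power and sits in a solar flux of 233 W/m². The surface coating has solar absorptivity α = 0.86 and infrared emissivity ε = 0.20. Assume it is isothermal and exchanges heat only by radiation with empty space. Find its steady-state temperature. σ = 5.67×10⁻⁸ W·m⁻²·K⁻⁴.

T ≈ 355 K

At steady state, absorbed solar power + internal power = radiated power.
Absorbed: α·S·A_cross = 0.86·233·0.9127 = 182.9 W (cross-section πr²).
Total input = 182.9 + 472 = 654.9 W.
Radiated: εσ·A_surf·T⁴ with A_surf = 4πr² = 3.651 m².
T⁴ = 654.9/(0.20·5.67×10⁻⁸·3.651) = 1.582×10¹⁰ K⁴.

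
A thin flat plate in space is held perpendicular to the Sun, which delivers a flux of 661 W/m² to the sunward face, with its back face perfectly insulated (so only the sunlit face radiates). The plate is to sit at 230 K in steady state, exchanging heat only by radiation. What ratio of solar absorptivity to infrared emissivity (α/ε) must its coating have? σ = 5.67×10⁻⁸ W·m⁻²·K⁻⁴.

α/ε ≈ 0.240

Balance: αS·A = εσ·1A·T⁴ ⇒ α/ε = σT⁴/S.
α/ε = 5.67×10⁻⁸·(230)⁴/661 = 5.67×10⁻⁸·2.798×10⁹/661.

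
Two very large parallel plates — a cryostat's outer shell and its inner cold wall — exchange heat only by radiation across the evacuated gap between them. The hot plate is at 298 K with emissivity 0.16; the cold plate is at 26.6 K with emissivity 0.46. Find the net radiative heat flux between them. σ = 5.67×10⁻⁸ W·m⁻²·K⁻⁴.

For two infinite grey parallel plates, q = σ(T₁⁴ − T₂⁴)/(1/ε₁ + 1/ε₂ − 1).
T₁⁴ − T₂⁴ = 7.886×10⁹ − 5.006×10⁵ = 7.886×10⁹ K⁴.
1/ε₁ + 1/ε₂ − 1 = 6.250 + 2.174 − 1 = 7.424.
q = 5.67×10⁻⁸ × 7.886×10⁹ / 7.424.

q ≈ 60.2 W/m²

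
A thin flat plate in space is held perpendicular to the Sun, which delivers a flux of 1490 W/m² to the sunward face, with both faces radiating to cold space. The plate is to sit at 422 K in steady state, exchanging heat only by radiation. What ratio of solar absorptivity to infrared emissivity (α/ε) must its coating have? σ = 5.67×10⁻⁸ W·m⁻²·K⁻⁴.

Balance: αS·A = εσ·2A·T⁴ ⇒ α/ε = 2σT⁴/S.
α/ε = 2·5.67×10⁻⁸·(422)⁴/1490 = 2·5.67×10⁻⁸·3.171×10¹⁰/1490.

α/ε ≈ 2.41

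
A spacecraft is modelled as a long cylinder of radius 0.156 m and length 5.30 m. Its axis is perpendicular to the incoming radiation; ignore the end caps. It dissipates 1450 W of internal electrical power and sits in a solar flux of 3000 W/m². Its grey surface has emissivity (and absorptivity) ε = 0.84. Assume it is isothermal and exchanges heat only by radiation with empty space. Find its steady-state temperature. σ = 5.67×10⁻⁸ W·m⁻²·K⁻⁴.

At steady state, absorbed solar power + internal power = radiated power.
Absorbed: α·S·A_cross = 0.84·3000·1.654 = 4167 W (cross-section 2rL).
Total input = 4167 + 1450 = 5617 W.
Radiated: εσ·A_surf·T⁴ with A_surf = 2πrL = 5.195 m².
T⁴ = 5617/(0.84·5.67×10⁻⁸·5.195) = 2.270×10¹⁰ K⁴.

T ≈ 388 K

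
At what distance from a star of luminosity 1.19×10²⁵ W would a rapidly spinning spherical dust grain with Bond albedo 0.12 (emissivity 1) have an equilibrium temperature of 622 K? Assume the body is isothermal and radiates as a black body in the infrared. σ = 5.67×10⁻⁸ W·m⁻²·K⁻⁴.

d ≈ 4.95×10⁹ m

For an isothermal black-emitting sphere, (1−a)S·πr² = σ·4πr²·T⁴ ⇒ S = 4σT⁴/(1−a).
S = 4·5.67×10⁻⁸·(622)⁴/0.880 = 38580 W/m².
Flux falls as S = L/(4πd²), so d = √(L/(4πS)) = √(1.19×10²⁵/(4π·38580)).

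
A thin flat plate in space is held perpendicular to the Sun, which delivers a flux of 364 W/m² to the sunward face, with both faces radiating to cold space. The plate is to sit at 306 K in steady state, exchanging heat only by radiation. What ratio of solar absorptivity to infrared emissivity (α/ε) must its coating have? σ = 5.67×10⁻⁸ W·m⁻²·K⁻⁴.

Balance: αS·A = εσ·2A·T⁴ ⇒ α/ε = 2σT⁴/S.
α/ε = 2·5.67×10⁻⁸·(306)⁴/364 = 2·5.67×10⁻⁸·8.768×10⁹/364.

α/ε ≈ 2.73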